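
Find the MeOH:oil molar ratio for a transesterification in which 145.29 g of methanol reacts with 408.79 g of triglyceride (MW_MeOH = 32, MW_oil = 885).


Molar ratio = n_MeOH / n_oil = (MeOH/32) / (oil/885) = (MeOH * 885) / (32 * oil)
= (145.29 * 885) / (32 * 408.79)
= 9.8294

9.8294


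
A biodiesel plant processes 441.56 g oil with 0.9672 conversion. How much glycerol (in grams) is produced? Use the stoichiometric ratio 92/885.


glycerol = oil * conv * (92/885)
= 441.56 * 0.9672 * 92 / 885
= 44.3967 g

44.3967 g


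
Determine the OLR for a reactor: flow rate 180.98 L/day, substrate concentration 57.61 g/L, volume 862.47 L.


OLR = Q * S / V
= 180.98 * 57.61 / 862.47
= 12.0888 g/L/day

12.0888 g/L/day


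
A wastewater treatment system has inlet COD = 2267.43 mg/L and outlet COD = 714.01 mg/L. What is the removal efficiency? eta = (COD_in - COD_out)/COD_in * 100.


eta = (COD_in - COD_out) / COD_in * 100
= (2267.43 - 714.01) / 2267.43 * 100
= 68.5102%

68.5102%


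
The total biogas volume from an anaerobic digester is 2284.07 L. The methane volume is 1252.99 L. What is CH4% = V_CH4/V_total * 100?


CH4% = V_CH4 / V_total * 100
= 1252.99 / 2284.07 * 100
= 54.8578%

54.8578%


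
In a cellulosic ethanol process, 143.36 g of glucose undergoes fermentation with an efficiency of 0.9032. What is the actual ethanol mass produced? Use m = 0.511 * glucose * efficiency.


Actual ethanol: m = 0.511 * 143.36 * 0.9032
m = 66.1657 g

66.1657 g


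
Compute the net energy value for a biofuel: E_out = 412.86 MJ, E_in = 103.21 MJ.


NEV = E_out - E_in
= 412.86 - 103.21
= 309.6500 MJ

309.6500 MJ


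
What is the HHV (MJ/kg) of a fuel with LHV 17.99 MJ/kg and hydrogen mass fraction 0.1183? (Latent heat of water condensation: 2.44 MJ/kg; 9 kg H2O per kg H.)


HHV = LHV + H_frac * 9 * 2.44
= 17.99 + 0.1183 * 9 * 2.44
= 20.5879 MJ/kg

20.5879 MJ/kg


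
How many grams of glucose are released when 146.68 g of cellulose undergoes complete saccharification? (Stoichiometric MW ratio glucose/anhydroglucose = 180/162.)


glucose = cellulose * 180/162
= 146.68 * 180/162
= 162.9778 g

162.9778 g


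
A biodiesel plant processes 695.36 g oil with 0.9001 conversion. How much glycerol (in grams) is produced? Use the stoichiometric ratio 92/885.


glycerol = oil * conv * (92/885)
= 695.36 * 0.9001 * 92 / 885
= 65.0646 g

65.0646 g


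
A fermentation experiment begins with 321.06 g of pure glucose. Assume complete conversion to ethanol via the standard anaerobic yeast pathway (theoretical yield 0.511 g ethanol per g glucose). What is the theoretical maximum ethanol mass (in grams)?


Theoretical ethanol yield: m_EtOH = 0.511 * m_glucose
m_EtOH = 0.511 * 321.06 = 164.0617 g

164.0617 g


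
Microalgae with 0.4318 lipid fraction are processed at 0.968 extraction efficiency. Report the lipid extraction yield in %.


Y = lipid_content * extraction_eff * 100
= 0.4318 * 0.968 * 100
= 41.7982%

41.7982%


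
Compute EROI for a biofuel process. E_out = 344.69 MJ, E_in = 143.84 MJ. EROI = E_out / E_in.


EROI = E_out / E_in
= 344.69 / 143.84
= 2.3963

2.3963


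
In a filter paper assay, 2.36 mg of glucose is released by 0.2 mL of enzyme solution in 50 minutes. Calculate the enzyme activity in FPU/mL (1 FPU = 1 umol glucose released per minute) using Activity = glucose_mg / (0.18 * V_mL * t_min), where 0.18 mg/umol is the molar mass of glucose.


Activity = glucose_mg / (0.18 mg/umol * V_mL * t_min)
= 2.36 / (0.18 * 0.2 * 50)
= 1.3111 FPU/mL

1.3111 FPU/mL


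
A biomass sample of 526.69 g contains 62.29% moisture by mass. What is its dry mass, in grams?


Wd = Ww * (1 - MC/100)
= 526.69 * (1 - 62.29/100)
= 198.6148 g

198.6148 g


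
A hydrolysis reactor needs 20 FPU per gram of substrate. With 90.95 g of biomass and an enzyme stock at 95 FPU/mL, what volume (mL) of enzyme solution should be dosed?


V = dosage * m_sub / activity
V = 20 * 90.95 / 95
V = 19.1474 mL

19.1474 mL


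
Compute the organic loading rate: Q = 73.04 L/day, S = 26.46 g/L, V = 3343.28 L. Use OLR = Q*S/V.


OLR = Q * S / V
= 73.04 * 26.46 / 3343.28
= 0.5781 g/L/day

0.5781 g/L/day


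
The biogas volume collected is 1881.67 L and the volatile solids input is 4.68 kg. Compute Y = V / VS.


Y = V / VS
= 1881.67 / 4.68
= 402.0662 L/kg VS

402.0662 L/kg VS


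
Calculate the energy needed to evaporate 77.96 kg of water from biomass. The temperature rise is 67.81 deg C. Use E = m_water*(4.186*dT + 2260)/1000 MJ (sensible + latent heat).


E = m_water * (4.186 * dT + 2260) / 1000
= 77.96 * (4.186 * 67.81 + 2260) / 1000
= 198.3188 MJ

198.3188 MJ


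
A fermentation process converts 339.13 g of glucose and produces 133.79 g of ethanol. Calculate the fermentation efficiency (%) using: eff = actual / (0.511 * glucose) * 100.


Fermentation efficiency = (actual / (0.511 * glucose)) * 100
= (133.79 / (0.511 * 339.13)) * 100
= 77.2034%

77.2034%


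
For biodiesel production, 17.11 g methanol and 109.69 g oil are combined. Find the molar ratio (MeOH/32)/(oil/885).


Molar ratio = n_MeOH / n_oil = (MeOH/32) / (oil/885) = (MeOH * 885) / (32 * oil)
= (17.11 * 885) / (32 * 109.69)
= 4.3140

4.3140


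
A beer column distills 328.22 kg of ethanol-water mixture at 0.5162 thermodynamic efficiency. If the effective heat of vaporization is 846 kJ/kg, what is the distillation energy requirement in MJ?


E = m * 846 / (eta * 1000)
= 328.22 * 846 / (0.5162 * 1000)
= 537.9196 MJ

537.9196 MJ


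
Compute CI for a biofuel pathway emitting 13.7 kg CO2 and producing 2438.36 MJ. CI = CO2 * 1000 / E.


CI = CO2 * 1000 / E
= 13.7 * 1000 / 2438.36
= 5.6185 g CO2/MJ

5.6185 g CO2/MJ


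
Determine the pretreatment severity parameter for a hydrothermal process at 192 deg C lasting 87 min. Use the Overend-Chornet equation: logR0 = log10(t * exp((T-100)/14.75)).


logR0 = log10(t * exp((T - 100) / 14.75))
= log10(87 * exp((192 - 100) / 14.75))
= 4.6483

4.6483


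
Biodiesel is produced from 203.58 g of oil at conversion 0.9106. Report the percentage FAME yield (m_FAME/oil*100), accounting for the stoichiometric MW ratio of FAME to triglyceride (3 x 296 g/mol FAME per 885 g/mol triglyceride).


m_FAME = oil * conv * (3 * 296 / 885) = oil * conv * (888/885)
= 203.58 * 0.9106 * 888 / 885
= 186.0084 g
Y = m_FAME / oil * 100 = conv * (888/885) * 100
= 0.9106 * 888 / 885 * 100
= 91.37%

91.37%


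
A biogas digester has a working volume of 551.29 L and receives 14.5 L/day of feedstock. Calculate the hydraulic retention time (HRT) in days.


HRT = V / Q
= 551.29 / 14.5
= 38.0200 days

38.0200 days


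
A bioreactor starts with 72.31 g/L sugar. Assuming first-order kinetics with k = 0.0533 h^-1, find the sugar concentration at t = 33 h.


S = S0 * exp(-k * t)
S = 72.31 * exp(-0.0533 * 33)
S = 12.4543 g/L

12.4543 g/L


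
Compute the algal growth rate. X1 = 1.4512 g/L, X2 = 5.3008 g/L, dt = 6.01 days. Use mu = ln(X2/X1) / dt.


mu = ln(X2/X1) / dt
= ln(5.3008/1.4512) / 6.01
= 0.2156 per day

0.2156 per day


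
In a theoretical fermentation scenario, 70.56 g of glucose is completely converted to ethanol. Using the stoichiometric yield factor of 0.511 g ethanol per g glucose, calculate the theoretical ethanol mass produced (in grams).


Theoretical ethanol yield: m_EtOH = 0.511 * m_glucose
m_EtOH = 0.511 * 70.56 = 36.0562 g

36.0562 g


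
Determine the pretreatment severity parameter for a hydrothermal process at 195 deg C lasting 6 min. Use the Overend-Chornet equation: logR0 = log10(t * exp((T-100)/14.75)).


logR0 = log10(t * exp((T - 100) / 14.75))
= log10(6 * exp((195 - 100) / 14.75))
= 3.5753

3.5753


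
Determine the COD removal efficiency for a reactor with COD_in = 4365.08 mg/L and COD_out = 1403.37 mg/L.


eta = (COD_in - COD_out) / COD_in * 100
= (4365.08 - 1403.37) / 4365.08 * 100
= 67.8501%

67.8501%


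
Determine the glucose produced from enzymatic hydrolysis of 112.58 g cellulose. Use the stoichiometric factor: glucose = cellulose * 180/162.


glucose = cellulose * 180/162
= 112.58 * 180/162
= 125.0889 g

125.0889 g


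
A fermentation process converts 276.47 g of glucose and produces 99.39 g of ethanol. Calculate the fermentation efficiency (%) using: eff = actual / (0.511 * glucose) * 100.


Fermentation efficiency = (actual / (0.511 * glucose)) * 100
= (99.39 / (0.511 * 276.47)) * 100
= 70.3516%

70.3516%


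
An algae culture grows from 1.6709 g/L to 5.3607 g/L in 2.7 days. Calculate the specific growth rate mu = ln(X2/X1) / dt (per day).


mu = ln(X2/X1) / dt
= ln(5.3607/1.6709) / 2.7
= 0.4318 per day

0.4318 per day


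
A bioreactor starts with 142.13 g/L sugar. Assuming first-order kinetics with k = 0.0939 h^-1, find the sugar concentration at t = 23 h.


S = S0 * exp(-k * t)
S = 142.13 * exp(-0.0939 * 23)
S = 16.3961 g/L

16.3961 g/L


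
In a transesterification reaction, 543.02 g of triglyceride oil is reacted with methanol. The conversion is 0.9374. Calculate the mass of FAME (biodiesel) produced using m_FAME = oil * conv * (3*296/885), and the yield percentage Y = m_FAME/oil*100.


m_FAME = oil * conv * (3 * 296 / 885) = oil * conv * (888/885)
= 543.02 * 0.9374 * 888 / 885
= 510.7525 g
Y = m_FAME / oil * 100 = conv * (888/885) * 100
= 0.9374 * 888 / 885 * 100
= 94.06%

510.7525 g FAME; Y = 94.06%


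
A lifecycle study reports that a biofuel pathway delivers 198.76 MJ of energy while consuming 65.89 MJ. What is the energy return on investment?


EROI = E_out / E_in
= 198.76 / 65.89
= 3.0165

3.0165


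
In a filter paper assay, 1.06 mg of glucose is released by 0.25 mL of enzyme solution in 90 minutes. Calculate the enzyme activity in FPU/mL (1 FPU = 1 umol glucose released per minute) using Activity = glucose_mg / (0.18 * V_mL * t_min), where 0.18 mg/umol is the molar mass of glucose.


Activity = glucose_mg / (0.18 mg/umol * V_mL * t_min)
= 1.06 / (0.18 * 0.25 * 90)
= 0.2617 FPU/mL

0.2617 FPU/mL


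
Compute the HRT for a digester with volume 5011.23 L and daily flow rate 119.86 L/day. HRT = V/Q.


HRT = V / Q
= 5011.23 / 119.86
= 41.8090 days

41.8090 days


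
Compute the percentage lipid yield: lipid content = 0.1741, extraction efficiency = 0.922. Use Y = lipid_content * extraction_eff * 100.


Y = lipid_content * extraction_eff * 100
= 0.1741 * 0.922 * 100
= 16.0520%

16.0520%


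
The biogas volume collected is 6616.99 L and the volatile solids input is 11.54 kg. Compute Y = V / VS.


Y = V / VS
= 6616.99 / 11.54
= 573.3960 L/kg VS

573.3960 L/kg VS


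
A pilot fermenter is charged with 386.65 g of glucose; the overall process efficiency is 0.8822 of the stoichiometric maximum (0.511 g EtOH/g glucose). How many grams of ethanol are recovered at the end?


Actual ethanol: m = 0.511 * 386.65 * 0.8822
m = 174.3034 g

174.3034 g


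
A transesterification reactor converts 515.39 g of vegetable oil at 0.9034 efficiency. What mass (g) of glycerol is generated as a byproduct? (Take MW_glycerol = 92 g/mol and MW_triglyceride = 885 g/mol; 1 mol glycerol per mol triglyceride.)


glycerol = oil * conv * (92/885)
= 515.39 * 0.9034 * 92 / 885
= 48.4017 g

48.4017 g


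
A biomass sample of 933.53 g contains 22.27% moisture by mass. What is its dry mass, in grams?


Wd = Ww * (1 - MC/100)
= 933.53 * (1 - 22.27/100)
= 725.6329 g

725.6329 g


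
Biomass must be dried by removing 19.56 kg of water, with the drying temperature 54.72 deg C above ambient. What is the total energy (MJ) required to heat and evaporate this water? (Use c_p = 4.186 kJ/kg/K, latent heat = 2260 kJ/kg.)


E = m_water * (4.186 * dT + 2260) / 1000
= 19.56 * (4.186 * 54.72 + 2260) / 1000
= 48.6860 MJ

48.6860 MJ


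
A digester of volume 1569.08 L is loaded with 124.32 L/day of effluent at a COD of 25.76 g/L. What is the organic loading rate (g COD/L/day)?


OLR = Q * S / V
= 124.32 * 25.76 / 1569.08
= 2.0410 g/L/day

2.0410 g/L/day


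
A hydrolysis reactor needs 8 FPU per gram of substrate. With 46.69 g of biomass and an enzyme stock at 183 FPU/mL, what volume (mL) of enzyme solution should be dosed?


V = dosage * m_sub / activity
V = 8 * 46.69 / 183
V = 2.0411 mL

2.0411 mL


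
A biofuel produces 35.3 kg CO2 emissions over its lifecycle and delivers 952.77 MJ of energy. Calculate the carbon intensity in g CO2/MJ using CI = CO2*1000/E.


CI = CO2 * 1000 / E
= 35.3 * 1000 / 952.77
= 37.0499 g CO2/MJ

37.0499 g CO2/MJ


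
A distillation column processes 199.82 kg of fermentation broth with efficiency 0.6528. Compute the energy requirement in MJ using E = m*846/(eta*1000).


E = m * 846 / (eta * 1000)
= 199.82 * 846 / (0.6528 * 1000)
= 258.9579 MJ

258.9579 MJ


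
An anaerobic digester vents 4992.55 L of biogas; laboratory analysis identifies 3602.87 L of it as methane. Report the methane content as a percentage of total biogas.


CH4% = V_CH4 / V_total * 100
= 3602.87 / 4992.55 * 100
= 72.1649%

72.1649%


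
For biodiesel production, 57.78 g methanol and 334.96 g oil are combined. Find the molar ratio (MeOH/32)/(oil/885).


Molar ratio = n_MeOH / n_oil = (MeOH/32) / (oil/885) = (MeOH * 885) / (32 * oil)
= (57.78 * 885) / (32 * 334.96)
= 4.7707

4.7707


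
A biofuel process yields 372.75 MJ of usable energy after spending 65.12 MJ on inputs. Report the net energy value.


NEV = E_out - E_in
= 372.75 - 65.12
= 307.6300 MJ

307.6300 MJ


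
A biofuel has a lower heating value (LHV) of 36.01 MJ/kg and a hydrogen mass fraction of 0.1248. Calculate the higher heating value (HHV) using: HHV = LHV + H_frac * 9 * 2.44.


HHV = LHV + H_frac * 9 * 2.44
= 36.01 + 0.1248 * 9 * 2.44
= 38.7506 MJ/kg

38.7506 MJ/kg


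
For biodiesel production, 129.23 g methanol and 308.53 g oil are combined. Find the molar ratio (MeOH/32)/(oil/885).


Molar ratio = n_MeOH / n_oil = (MeOH/32) / (oil/885) = (MeOH * 885) / (32 * oil)
= (129.23 * 885) / (32 * 308.53)
= 11.5840

11.5840


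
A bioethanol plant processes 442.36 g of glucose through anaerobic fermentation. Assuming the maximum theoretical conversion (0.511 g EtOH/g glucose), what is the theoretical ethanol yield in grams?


Theoretical ethanol yield: m_EtOH = 0.511 * m_glucose
m_EtOH = 0.511 * 442.36 = 226.0460 g

226.0460 g


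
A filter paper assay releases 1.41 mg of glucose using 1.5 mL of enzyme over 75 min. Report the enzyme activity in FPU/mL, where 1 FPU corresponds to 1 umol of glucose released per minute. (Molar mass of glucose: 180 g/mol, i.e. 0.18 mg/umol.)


Activity = glucose_mg / (0.18 mg/umol * V_mL * t_min)
= 1.41 / (0.18 * 1.5 * 75)
= 0.0696 FPU/mL

0.0696 FPU/mL


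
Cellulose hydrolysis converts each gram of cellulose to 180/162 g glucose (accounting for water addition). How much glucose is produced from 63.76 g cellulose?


glucose = cellulose * 180/162
= 63.76 * 180/162
= 70.8444 g

70.8444 g


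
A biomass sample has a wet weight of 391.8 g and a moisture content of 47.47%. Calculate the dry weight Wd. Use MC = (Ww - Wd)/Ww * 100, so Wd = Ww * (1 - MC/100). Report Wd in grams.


Wd = Ww * (1 - MC/100)
= 391.8 * (1 - 47.47/100)
= 205.8125 g

205.8125 g


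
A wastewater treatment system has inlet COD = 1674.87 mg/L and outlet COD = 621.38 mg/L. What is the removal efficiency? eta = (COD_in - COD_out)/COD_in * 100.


eta = (COD_in - COD_out) / COD_in * 100
= (1674.87 - 621.38) / 1674.87 * 100
= 62.8998%

62.8998%


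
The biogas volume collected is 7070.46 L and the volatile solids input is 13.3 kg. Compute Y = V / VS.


Y = V / VS
= 7070.46 / 13.3
= 531.6135 L/kg VS

531.6135 L/kg VS


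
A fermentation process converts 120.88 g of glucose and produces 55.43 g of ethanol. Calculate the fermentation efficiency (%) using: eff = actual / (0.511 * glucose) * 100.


Fermentation efficiency = (actual / (0.511 * glucose)) * 100
= (55.43 / (0.511 * 120.88)) * 100
= 89.7366%

89.7366%


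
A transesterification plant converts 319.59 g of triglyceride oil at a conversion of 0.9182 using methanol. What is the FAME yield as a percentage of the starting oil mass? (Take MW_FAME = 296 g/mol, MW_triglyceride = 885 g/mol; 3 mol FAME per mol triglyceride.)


m_FAME = oil * conv * (3 * 296 / 885) = oil * conv * (888/885)
= 319.59 * 0.9182 * 888 / 885
= 294.4423 g
Y = m_FAME / oil * 100 = conv * (888/885) * 100
= 0.9182 * 888 / 885 * 100
= 92.13%

92.13%


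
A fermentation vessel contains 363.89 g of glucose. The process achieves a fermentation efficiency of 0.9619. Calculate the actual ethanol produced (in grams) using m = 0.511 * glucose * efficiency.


Actual ethanol: m = 0.511 * 363.89 * 0.9619
m = 178.8632 g

178.8632 g


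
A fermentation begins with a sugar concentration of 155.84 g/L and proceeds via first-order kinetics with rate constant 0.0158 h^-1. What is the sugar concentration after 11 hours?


S = S0 * exp(-k * t)
S = 155.84 * exp(-0.0158 * 11)
S = 130.9781 g/L

130.9781 g/L


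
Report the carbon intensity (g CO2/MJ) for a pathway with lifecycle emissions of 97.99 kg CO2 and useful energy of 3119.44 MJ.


CI = CO2 * 1000 / E
= 97.99 * 1000 / 3119.44
= 31.4127 g CO2/MJ

31.4127 g CO2/MJ


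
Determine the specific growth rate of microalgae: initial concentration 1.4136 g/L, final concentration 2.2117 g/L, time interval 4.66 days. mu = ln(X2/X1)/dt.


mu = ln(X2/X1) / dt
= ln(2.2117/1.4136) / 4.66
= 0.0961 per day

0.0961 per day


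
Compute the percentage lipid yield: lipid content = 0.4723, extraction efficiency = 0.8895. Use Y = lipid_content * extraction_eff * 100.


Y = lipid_content * extraction_eff * 100
= 0.4723 * 0.8895 * 100
= 42.0111%

42.0111%


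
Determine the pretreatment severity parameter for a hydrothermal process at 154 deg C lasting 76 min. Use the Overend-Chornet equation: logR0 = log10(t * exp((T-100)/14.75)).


logR0 = log10(t * exp((T - 100) / 14.75))
= log10(76 * exp((154 - 100) / 14.75))
= 3.4708

3.4708


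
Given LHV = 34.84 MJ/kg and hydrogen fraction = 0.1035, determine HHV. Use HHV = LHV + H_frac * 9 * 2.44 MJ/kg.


HHV = LHV + H_frac * 9 * 2.44
= 34.84 + 0.1035 * 9 * 2.44
= 37.1129 MJ/kg

37.1129 MJ/kg


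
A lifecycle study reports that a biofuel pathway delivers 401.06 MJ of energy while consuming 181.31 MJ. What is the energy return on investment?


EROI = E_out / E_in
= 401.06 / 181.31
= 2.2120

2.2120


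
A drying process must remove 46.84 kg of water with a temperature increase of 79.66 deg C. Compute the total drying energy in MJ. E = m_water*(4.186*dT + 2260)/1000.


E = m_water * (4.186 * dT + 2260) / 1000
= 46.84 * (4.186 * 79.66 + 2260) / 1000
= 121.4775 MJ

121.4775 MJ


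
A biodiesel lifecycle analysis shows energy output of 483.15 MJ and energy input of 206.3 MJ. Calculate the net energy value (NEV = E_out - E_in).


NEV = E_out - E_in
= 483.15 - 206.3
= 276.8500 MJ

276.8500 MJ


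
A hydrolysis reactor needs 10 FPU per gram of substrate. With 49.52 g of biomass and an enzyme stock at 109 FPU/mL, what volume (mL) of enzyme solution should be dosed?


V = dosage * m_sub / activity
V = 10 * 49.52 / 109
V = 4.5431 mL

4.5431 mL


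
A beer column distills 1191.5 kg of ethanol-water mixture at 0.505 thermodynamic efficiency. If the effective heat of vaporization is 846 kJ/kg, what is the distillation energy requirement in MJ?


E = m * 846 / (eta * 1000)
= 1191.5 * 846 / (0.505 * 1000)
= 1996.0574 MJ

1996.0574 MJ


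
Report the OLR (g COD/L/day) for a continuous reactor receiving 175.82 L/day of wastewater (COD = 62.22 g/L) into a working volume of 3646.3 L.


OLR = Q * S / V
= 175.82 * 62.22 / 3646.3
= 3.0002 g/L/day

3.0002 g/L/day


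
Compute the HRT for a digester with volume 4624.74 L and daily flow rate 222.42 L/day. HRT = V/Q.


HRT = V / Q
= 4624.74 / 222.42
= 20.7928 days

20.7928 days


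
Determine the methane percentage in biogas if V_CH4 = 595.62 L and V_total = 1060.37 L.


CH4% = V_CH4 / V_total * 100
= 595.62 / 1060.37 * 100
= 56.1710%

56.1710%


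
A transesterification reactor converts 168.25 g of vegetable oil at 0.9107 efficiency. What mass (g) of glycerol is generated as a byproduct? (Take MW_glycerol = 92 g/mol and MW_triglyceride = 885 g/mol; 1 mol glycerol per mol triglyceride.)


glycerol = oil * conv * (92/885)
= 168.25 * 0.9107 * 92 / 885
= 15.9285 g

15.9285 g


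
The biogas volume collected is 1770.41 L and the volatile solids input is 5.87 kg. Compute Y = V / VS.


Y = V / VS
= 1770.41 / 5.87
= 301.6031 L/kg VS

301.6031 L/kg VS


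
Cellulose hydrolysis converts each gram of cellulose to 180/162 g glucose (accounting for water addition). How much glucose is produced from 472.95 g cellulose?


glucose = cellulose * 180/162
= 472.95 * 180/162
= 525.5000 g

525.5000 g


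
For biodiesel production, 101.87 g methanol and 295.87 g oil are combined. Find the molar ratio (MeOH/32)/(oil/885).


Molar ratio = n_MeOH / n_oil = (MeOH/32) / (oil/885) = (MeOH * 885) / (32 * oil)
= (101.87 * 885) / (32 * 295.87)
= 9.5222

9.5222


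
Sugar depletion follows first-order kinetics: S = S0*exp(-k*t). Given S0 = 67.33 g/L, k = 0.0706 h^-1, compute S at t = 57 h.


S = S0 * exp(-k * t)
S = 67.33 * exp(-0.0706 * 57)
S = 1.2037 g/L

1.2037 g/L


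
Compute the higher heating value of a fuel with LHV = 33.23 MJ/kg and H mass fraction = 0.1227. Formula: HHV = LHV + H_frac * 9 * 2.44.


HHV = LHV + H_frac * 9 * 2.44
= 33.23 + 0.1227 * 9 * 2.44
= 35.9245 MJ/kg

35.9245 MJ/kg


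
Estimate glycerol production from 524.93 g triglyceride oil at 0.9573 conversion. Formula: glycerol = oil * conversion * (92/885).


glycerol = oil * conv * (92/885)
= 524.93 * 0.9573 * 92 / 885
= 52.2389 g

52.2389 g


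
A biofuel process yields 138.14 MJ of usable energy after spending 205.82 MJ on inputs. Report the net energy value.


NEV = E_out - E_in
= 138.14 - 205.82
= -67.6800 MJ

-67.6800 MJ


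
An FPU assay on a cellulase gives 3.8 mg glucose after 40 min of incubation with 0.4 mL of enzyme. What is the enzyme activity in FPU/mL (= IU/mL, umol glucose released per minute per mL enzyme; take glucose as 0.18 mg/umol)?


Activity = glucose_mg / (0.18 mg/umol * V_mL * t_min)
= 3.8 / (0.18 * 0.4 * 40)
= 1.3194 FPU/mL

1.3194 FPU/mL


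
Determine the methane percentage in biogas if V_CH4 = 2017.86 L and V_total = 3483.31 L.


CH4% = V_CH4 / V_total * 100
= 2017.86 / 3483.31 * 100
= 57.9294%

57.9294%


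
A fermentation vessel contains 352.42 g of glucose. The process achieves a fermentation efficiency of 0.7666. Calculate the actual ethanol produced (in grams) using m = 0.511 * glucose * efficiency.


Actual ethanol: m = 0.511 * 352.42 * 0.7666
m = 138.0544 g

138.0544 g


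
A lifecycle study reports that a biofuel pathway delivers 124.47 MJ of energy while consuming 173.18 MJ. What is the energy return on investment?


EROI = E_out / E_in
= 124.47 / 173.18
= 0.7187

0.7187


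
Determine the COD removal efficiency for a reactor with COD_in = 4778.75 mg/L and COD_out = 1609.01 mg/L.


eta = (COD_in - COD_out) / COD_in * 100
= (4778.75 - 1609.01) / 4778.75 * 100
= 66.3299%

66.3299%


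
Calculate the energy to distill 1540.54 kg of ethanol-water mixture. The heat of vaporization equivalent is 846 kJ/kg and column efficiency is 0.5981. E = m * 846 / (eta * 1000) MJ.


E = m * 846 / (eta * 1000)
= 1540.54 * 846 / (0.5981 * 1000)
= 2179.0618 MJ

2179.0618 MJ


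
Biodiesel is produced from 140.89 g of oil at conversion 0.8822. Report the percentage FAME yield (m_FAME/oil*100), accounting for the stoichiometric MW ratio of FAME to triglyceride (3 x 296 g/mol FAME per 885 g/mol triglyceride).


m_FAME = oil * conv * (3 * 296 / 885) = oil * conv * (888/885)
= 140.89 * 0.8822 * 888 / 885
= 124.7145 g
Y = m_FAME / oil * 100 = conv * (888/885) * 100
= 0.8822 * 888 / 885 * 100
= 88.52%

88.52%


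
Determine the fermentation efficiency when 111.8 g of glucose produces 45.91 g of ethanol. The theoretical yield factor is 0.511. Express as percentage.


Fermentation efficiency = (actual / (0.511 * glucose)) * 100
= (45.91 / (0.511 * 111.8)) * 100
= 80.3609%

80.3609%


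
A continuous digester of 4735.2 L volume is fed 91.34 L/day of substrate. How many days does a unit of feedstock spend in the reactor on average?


HRT = V / Q
= 4735.2 / 91.34
= 51.8415 days

51.8415 days


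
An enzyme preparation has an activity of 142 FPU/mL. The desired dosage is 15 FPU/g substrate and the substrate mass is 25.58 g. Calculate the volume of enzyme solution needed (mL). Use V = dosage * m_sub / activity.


V = dosage * m_sub / activity
V = 15 * 25.58 / 142
V = 2.7021 mL

2.7021 mL


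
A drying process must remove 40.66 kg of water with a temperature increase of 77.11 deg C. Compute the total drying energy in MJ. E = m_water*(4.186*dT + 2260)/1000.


E = m_water * (4.186 * dT + 2260) / 1000
= 40.66 * (4.186 * 77.11 + 2260) / 1000
= 105.0159 MJ

105.0159 MJ


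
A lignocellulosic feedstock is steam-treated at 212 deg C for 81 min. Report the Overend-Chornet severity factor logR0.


logR0 = log10(t * exp((T - 100) / 14.75))
= log10(81 * exp((212 - 100) / 14.75))
= 5.2062

5.2062


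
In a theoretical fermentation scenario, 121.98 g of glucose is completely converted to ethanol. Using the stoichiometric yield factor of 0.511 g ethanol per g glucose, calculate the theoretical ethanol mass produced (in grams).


Theoretical ethanol yield: m_EtOH = 0.511 * m_glucose
m_EtOH = 0.511 * 121.98 = 62.3318 g

62.3318 g


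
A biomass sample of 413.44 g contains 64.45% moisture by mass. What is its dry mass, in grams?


Wd = Ww * (1 - MC/100)
= 413.44 * (1 - 64.45/100)
= 146.9779 g

146.9779 g


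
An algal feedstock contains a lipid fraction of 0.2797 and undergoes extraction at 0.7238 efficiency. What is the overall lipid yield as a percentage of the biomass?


Y = lipid_content * extraction_eff * 100
= 0.2797 * 0.7238 * 100
= 20.2447%

20.2447%


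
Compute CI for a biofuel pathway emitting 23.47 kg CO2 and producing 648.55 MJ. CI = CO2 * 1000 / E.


CI = CO2 * 1000 / E
= 23.47 * 1000 / 648.55
= 36.1884 g CO2/MJ

36.1884 g CO2/MJ


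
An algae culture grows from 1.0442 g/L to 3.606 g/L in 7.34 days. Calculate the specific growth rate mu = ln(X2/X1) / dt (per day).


mu = ln(X2/X1) / dt
= ln(3.606/1.0442) / 7.34
= 0.1688 per day

0.1688 per day


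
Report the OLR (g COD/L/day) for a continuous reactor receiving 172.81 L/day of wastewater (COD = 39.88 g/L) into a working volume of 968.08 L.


OLR = Q * S / V
= 172.81 * 39.88 / 968.08
= 7.1189 g/L/day

7.1189 g/L/day


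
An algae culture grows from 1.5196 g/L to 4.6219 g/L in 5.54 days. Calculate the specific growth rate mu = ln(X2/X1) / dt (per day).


mu = ln(X2/X1) / dt
= ln(4.6219/1.5196) / 5.54
= 0.2008 per day

0.2008 per day


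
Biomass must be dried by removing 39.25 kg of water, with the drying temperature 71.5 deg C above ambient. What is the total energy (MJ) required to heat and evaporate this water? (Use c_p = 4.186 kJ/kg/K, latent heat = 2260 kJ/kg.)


E = m_water * (4.186 * dT + 2260) / 1000
= 39.25 * (4.186 * 71.5 + 2260) / 1000
= 100.4525 MJ

100.4525 MJ


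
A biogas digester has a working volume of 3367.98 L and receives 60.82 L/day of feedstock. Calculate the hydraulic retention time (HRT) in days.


HRT = V / Q
= 3367.98 / 60.82
= 55.3762 days

55.3762 days


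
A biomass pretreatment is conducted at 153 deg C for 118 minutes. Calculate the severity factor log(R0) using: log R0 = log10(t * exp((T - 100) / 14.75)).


logR0 = log10(t * exp((T - 100) / 14.75))
= log10(118 * exp((153 - 100) / 14.75))
= 3.6324

3.6324


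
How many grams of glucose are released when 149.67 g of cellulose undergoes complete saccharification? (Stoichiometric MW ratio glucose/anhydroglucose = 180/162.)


glucose = cellulose * 180/162
= 149.67 * 180/162
= 166.3000 g

166.3000 g


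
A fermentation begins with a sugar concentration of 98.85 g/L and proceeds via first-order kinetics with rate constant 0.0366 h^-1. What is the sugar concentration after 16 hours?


S = S0 * exp(-k * t)
S = 98.85 * exp(-0.0366 * 16)
S = 55.0369 g/L

55.0369 g/L


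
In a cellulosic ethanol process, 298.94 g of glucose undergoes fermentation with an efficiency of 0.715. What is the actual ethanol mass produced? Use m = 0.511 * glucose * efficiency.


Actual ethanol: m = 0.511 * 298.94 * 0.715
m = 109.2222 g

109.2222 g


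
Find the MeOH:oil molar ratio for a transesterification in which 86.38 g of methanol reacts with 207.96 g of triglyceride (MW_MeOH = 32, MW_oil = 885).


Molar ratio = n_MeOH / n_oil = (MeOH/32) / (oil/885) = (MeOH * 885) / (32 * oil)
= (86.38 * 885) / (32 * 207.96)
= 11.4875

11.4875


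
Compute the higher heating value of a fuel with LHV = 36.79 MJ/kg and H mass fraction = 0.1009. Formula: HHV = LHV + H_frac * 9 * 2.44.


HHV = LHV + H_frac * 9 * 2.44
= 36.79 + 0.1009 * 9 * 2.44
= 39.0058 MJ/kg

39.0058 MJ/kg


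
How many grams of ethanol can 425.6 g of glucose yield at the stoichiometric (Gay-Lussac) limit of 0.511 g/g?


Theoretical ethanol yield: m_EtOH = 0.511 * m_glucose
m_EtOH = 0.511 * 425.6 = 217.4816 g

217.4816 g


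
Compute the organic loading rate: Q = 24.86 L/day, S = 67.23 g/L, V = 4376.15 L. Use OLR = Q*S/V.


OLR = Q * S / V
= 24.86 * 67.23 / 4376.15
= 0.3819 g/L/day

0.3819 g/L/day


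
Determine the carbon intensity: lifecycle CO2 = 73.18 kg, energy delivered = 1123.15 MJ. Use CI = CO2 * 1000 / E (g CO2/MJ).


CI = CO2 * 1000 / E
= 73.18 * 1000 / 1123.15
= 65.1560 g CO2/MJ

65.1560 g CO2/MJ


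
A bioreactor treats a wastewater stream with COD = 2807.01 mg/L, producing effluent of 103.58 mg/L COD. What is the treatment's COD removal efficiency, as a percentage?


eta = (COD_in - COD_out) / COD_in * 100
= (2807.01 - 103.58) / 2807.01 * 100
= 96.3100%

96.3100%


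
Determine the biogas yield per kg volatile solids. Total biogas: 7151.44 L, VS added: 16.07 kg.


Y = V / VS
= 7151.44 / 16.07
= 445.0180 L/kg VS

445.0180 L/kg VS


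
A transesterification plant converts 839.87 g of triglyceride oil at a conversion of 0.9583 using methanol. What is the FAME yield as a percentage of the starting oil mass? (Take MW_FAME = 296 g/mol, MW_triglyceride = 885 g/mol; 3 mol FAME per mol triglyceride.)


m_FAME = oil * conv * (3 * 296 / 885) = oil * conv * (888/885)
= 839.87 * 0.9583 * 888 / 885
= 807.5757 g
Y = m_FAME / oil * 100 = conv * (888/885) * 100
= 0.9583 * 888 / 885 * 100
= 96.15%

96.15%


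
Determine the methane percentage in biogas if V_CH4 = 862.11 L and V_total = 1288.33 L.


CH4% = V_CH4 / V_total * 100
= 862.11 / 1288.33 * 100
= 66.9169%

66.9169%


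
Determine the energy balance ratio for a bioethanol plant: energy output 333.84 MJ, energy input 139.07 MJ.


EROI = E_out / E_in
= 333.84 / 139.07
= 2.4005

2.4005


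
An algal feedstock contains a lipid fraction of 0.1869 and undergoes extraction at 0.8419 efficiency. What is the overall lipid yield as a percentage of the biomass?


Y = lipid_content * extraction_eff * 100
= 0.1869 * 0.8419 * 100
= 15.7351%

15.7351%


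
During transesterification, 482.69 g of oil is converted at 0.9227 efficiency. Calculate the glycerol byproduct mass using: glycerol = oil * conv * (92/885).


glycerol = oil * conv * (92/885)
= 482.69 * 0.9227 * 92 / 885
= 46.2992 g

46.2992 g


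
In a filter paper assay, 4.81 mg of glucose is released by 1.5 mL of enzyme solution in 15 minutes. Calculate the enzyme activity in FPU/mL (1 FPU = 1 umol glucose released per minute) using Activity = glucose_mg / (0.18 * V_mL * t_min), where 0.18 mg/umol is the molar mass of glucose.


Activity = glucose_mg / (0.18 mg/umol * V_mL * t_min)
= 4.81 / (0.18 * 1.5 * 15)
= 1.1877 FPU/mL

1.1877 FPU/mL


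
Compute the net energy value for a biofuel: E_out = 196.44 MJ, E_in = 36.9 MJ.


NEV = E_out - E_in
= 196.44 - 36.9
= 159.5400 MJ

159.5400 MJ


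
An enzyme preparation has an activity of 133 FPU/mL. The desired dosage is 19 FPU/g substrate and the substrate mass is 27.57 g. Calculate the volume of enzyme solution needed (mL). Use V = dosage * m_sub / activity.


V = dosage * m_sub / activity
V = 19 * 27.57 / 133
V = 3.9386 mL

3.9386 mL


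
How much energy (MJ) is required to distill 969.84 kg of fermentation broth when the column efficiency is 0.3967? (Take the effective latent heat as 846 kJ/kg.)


E = m * 846 / (eta * 1000)
= 969.84 * 846 / (0.3967 * 1000)
= 2068.2749 MJ

2068.2749 MJ


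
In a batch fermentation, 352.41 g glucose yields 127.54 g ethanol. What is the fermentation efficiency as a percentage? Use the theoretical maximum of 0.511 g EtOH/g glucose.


Fermentation efficiency = (actual / (0.511 * glucose)) * 100
= (127.54 / (0.511 * 352.41)) * 100
= 70.8235%

70.8235%


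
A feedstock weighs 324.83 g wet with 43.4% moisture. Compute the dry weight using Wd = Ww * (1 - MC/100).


Wd = Ww * (1 - MC/100)
= 324.83 * (1 - 43.4/100)
= 183.8538 g

183.8538 g


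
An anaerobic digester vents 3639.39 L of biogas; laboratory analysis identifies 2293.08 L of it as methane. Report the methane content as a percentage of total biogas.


CH4% = V_CH4 / V_total * 100
= 2293.08 / 3639.39 * 100
= 63.0073%

63.0073%


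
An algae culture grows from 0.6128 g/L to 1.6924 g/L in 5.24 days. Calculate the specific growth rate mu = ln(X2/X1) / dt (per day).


mu = ln(X2/X1) / dt
= ln(1.6924/0.6128) / 5.24
= 0.1939 per day

0.1939 per day


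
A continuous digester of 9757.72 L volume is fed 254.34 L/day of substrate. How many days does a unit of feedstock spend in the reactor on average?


HRT = V / Q
= 9757.72 / 254.34
= 38.3649 days

38.3649 days


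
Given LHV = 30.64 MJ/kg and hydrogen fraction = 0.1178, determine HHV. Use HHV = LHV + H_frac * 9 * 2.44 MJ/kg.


HHV = LHV + H_frac * 9 * 2.44
= 30.64 + 0.1178 * 9 * 2.44
= 33.2269 MJ/kg

33.2269 MJ/kg


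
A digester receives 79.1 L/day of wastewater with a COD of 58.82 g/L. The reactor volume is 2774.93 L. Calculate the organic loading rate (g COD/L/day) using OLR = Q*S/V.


OLR = Q * S / V
= 79.1 * 58.82 / 2774.93
= 1.6767 g/L/day

1.6767 g/L/day


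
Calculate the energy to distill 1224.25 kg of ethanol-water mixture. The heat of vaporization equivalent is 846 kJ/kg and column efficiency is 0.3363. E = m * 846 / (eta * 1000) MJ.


E = m * 846 / (eta * 1000)
= 1224.25 * 846 / (0.3363 * 1000)
= 3079.7368 MJ

3079.7368 MJ


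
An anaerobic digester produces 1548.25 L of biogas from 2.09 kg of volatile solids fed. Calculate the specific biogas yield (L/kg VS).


Y = V / VS
= 1548.25 / 2.09
= 740.7895 L/kg VS

740.7895 L/kg VS


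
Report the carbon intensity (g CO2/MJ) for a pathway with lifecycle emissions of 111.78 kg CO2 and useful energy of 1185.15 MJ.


CI = CO2 * 1000 / E
= 111.78 * 1000 / 1185.15
= 94.3172 g CO2/MJ

94.3172 g CO2/MJ


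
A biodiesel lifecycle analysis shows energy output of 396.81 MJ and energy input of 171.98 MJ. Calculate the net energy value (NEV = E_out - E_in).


NEV = E_out - E_in
= 396.81 - 171.98
= 224.8300 MJ

224.8300 MJ


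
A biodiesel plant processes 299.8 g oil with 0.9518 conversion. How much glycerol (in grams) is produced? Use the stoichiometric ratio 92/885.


glycerol = oil * conv * (92/885)
= 299.8 * 0.9518 * 92 / 885
= 29.6635 g

29.6635 g


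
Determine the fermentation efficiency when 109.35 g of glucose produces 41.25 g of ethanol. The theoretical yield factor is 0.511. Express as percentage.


Fermentation efficiency = (actual / (0.511 * glucose)) * 100
= (41.25 / (0.511 * 109.35)) * 100
= 73.8217%

73.8217%


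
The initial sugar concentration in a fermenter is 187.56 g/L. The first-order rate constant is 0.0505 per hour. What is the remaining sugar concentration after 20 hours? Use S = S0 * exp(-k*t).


S = S0 * exp(-k * t)
S = 187.56 * exp(-0.0505 * 20)
S = 68.3129 g/L

68.3129 g/L


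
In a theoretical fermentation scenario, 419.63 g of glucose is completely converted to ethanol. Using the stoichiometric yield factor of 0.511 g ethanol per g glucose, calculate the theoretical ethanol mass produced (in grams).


Theoretical ethanol yield: m_EtOH = 0.511 * m_glucose
m_EtOH = 0.511 * 419.63 = 214.4309 g

214.4309 g


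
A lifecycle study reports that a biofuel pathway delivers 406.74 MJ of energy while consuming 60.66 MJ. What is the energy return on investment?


EROI = E_out / E_in
= 406.74 / 60.66
= 6.7052

6.7052


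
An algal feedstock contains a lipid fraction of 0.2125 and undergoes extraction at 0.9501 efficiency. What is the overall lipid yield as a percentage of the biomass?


Y = lipid_content * extraction_eff * 100
= 0.2125 * 0.9501 * 100
= 20.1896%

20.1896%


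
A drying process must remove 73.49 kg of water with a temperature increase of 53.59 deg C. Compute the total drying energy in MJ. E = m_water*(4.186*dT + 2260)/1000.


E = m_water * (4.186 * dT + 2260) / 1000
= 73.49 * (4.186 * 53.59 + 2260) / 1000
= 182.5732 MJ

182.5732 MJ


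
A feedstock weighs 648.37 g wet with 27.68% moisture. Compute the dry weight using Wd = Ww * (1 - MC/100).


Wd = Ww * (1 - MC/100)
= 648.37 * (1 - 27.68/100)
= 468.9012 g

468.9012 g


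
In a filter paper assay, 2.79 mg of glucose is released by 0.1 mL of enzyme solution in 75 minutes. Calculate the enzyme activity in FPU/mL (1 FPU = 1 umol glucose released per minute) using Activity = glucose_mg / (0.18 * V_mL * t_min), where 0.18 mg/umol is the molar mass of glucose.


Activity = glucose_mg / (0.18 mg/umol * V_mL * t_min)
= 2.79 / (0.18 * 0.1 * 75)
= 2.0667 FPU/mL

2.0667 FPU/mL


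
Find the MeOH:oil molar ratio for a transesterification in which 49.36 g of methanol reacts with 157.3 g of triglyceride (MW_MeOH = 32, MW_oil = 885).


Molar ratio = n_MeOH / n_oil = (MeOH/32) / (oil/885) = (MeOH * 885) / (32 * oil)
= (49.36 * 885) / (32 * 157.3)
= 8.6784

8.6784


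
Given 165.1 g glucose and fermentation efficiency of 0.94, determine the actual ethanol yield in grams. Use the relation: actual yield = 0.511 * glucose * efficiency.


Actual ethanol: m = 0.511 * 165.1 * 0.94
m = 79.3041 g

79.3041 g


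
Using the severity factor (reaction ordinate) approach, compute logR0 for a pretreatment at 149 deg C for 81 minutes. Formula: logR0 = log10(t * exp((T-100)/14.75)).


logR0 = log10(t * exp((T - 100) / 14.75))
= log10(81 * exp((149 - 100) / 14.75))
= 3.3512

3.3512


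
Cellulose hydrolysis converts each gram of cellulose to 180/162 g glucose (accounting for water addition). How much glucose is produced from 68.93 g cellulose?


glucose = cellulose * 180/162
= 68.93 * 180/162
= 76.5889 g

76.5889 g


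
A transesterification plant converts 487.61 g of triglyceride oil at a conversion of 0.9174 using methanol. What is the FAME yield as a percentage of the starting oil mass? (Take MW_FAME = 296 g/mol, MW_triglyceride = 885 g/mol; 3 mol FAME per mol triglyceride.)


m_FAME = oil * conv * (3 * 296 / 885) = oil * conv * (888/885)
= 487.61 * 0.9174 * 888 / 885
= 448.8498 g
Y = m_FAME / oil * 100 = conv * (888/885) * 100
= 0.9174 * 888 / 885 * 100
= 92.05%

92.05%


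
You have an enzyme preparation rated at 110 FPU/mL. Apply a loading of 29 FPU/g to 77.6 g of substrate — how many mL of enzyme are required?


V = dosage * m_sub / activity
V = 29 * 77.6 / 110
V = 20.4582 mL

20.4582 mL


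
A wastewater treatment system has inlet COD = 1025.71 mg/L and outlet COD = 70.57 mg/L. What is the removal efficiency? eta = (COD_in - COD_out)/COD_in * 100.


eta = (COD_in - COD_out) / COD_in * 100
= (1025.71 - 70.57) / 1025.71 * 100
= 93.1199%

93.1199%


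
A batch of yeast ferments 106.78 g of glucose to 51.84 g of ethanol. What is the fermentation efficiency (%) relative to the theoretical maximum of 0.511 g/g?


Fermentation efficiency = (actual / (0.511 * glucose)) * 100
= (51.84 / (0.511 * 106.78)) * 100
= 95.0067%

95.0067%
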